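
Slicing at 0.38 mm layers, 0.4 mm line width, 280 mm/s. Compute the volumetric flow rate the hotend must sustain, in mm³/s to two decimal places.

42.56

Bead cross-section = 0.38 × 0.4 = 0.152 mm².
Volumetric flow = 280 × 0.152 = 42.56 mm³/s.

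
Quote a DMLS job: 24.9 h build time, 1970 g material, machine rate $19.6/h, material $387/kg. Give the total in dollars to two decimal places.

Machine-time cost = 19.6 × 24.9, so $488.04.
Material charge = 387 × 1970/1000 = $762.39.
Job cost: 488.04 + 762.39 = $1250.43.

$1250.43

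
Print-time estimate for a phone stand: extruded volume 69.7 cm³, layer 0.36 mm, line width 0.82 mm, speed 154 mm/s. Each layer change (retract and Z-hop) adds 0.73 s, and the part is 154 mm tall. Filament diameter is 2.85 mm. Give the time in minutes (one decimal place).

Line area = 0.36 × 0.82 = 0.2952 mm².
Path length: 69700 mm³ / 0.2952 mm² → 236111.1 mm.
Print-move time = 236111.1 / 154 = 1533.2 s.
Layers = ⌈154/0.36⌉ = 428.
Non-print overhead: 428 × 0.73 → 312.44 s.
Altogether 1533.2 + 312.44 = 1845.64 s, i.e. 30.8 minutes.

30.8 minutes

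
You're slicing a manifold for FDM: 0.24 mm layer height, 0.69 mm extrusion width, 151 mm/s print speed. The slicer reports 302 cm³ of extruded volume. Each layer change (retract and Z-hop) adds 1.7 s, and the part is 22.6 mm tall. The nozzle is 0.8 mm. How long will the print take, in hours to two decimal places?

3.40 hours

Line area = 0.24 × 0.69 = 0.1656 mm².
Path length: 302000 mm³ / 0.1656 mm² → 1823671.5 mm.
Extrusion time: 1823671.5 / 151 → 12077.3 s.
Layers = ⌈22.6/0.24⌉ = 95.
Non-print overhead: 95 × 1.7 → 161.5 s.
Altogether 12077.3 + 161.5 = 12238.8 s, i.e. 3.40 hours.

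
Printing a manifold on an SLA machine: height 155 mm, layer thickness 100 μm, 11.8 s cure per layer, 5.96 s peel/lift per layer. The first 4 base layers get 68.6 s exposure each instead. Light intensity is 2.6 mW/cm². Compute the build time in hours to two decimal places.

7.71 hours

Number of layers: 155 / 0.1 → 1550 (rounded up).
Bottom layers = 4 × (68.6 + 5.96), so 298.24 s.
Normal layers: 1546 × (11.8 + 5.96) → 27456.96 s.
Sum: 298.24 + 27456.96 = 27755.2 s → 7.71 hours.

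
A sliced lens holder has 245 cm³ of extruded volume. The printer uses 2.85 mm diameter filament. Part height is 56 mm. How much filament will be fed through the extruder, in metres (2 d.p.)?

Filament cross-section = π × (2.85/2)² = 6.3794 mm².
Length = 245 cm³ / 6.3794 mm² = 245000 / 6.3794 = 38404.87 mm = 38.40 m.

38.40 m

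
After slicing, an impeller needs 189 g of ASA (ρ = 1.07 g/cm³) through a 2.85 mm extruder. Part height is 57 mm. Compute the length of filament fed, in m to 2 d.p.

Volume = 189 g / 1.07 g·cm⁻³ = 176.6355 cm³ = 176635.5 mm³.
Filament cross-section = π × (2.85/2)² = 6.3794 mm².
L = V/A = 176635.5/6.3794 = 27688.42 mm → 27.69 m.

27.69 m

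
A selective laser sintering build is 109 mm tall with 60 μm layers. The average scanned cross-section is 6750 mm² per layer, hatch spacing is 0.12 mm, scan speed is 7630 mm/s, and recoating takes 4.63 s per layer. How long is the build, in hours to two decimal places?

Layer count = ceil(109 / 0.06) = 1817.
Per-layer scan distance = 6750 / 0.12 = 56250 mm.
Per-layer scan time = 56250 / 7630 = 7.3722 s.
Per-layer time = 7.3722 + 4.63 = 12.0022 s.
Build time = 1817 × 12.0022 = 21807.9974 s = 6.06 hours.

6.06 hours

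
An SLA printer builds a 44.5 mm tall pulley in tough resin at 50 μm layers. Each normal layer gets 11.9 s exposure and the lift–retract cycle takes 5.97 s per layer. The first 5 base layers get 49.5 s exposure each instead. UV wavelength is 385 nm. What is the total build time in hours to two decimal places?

4.47 hours

Layer count = ceil(44.5 / 0.05) = 890.
Base layers = 5 × (49.5 + 5.97), so 277.35 s.
Remaining layers: 885 × (11.9 + 5.97) → 15814.95 s.
Total = 277.35 + 15814.95 = 16092.3 s = 4.47 hours.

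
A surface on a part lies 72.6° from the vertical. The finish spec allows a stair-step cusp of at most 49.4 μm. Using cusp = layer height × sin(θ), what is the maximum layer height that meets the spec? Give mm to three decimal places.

sin(72.6°) = 0.9542; t_max = 0.0494/0.9542 = 0.052 mm.

0.052 mm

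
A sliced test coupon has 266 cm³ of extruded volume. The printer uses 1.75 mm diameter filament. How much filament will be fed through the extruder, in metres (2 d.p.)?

A = π r² = π × 0.875² = 2.4053 mm².
L = 266000 mm³ / 2.4053 mm² = 110589.12 mm, i.e. 110.59 m.

110.59 m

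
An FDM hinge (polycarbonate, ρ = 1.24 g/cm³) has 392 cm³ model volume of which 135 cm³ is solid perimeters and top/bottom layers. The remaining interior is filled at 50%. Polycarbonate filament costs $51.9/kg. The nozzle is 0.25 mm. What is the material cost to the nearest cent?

Interior volume: 392 − 135 → 257 cm³.
Infill deposited: 0.50 × 257 → 128.5 cm³.
Deposited volume: 135 + 128.5 → 263.5 cm³.
Mass = 263.5 × 1.24, so 326.74 g.
At $51.9/kg: 326.74/1000 × 51.9 = $16.96.

$16.96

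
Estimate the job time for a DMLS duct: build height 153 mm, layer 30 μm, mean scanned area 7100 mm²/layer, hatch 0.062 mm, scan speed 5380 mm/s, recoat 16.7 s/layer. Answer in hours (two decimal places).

53.81 hours

Number of layers: 153 / 0.03 → 5100 (rounded up).
Per-layer scan distance = 7100 / 0.062 = 114516.1 mm.
Per-layer scan time: 114516.1 / 5380 → 21.2855 s.
Per-layer time: 21.2855 + 16.7 → 37.9855 s.
Build time = 5100 × 37.9855 = 193726.05 s = 53.81 hours.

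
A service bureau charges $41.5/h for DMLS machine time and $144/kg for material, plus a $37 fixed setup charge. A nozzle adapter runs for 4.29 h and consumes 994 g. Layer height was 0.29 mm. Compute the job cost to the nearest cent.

Machine cost: 41.5 × 4.29 → $178.035.
Material cost = 144 × 994/1000 = $143.136.
Adding setup: 178.035 + 143.136 + 37 → 358.171 ≈ $358.17.

$358.17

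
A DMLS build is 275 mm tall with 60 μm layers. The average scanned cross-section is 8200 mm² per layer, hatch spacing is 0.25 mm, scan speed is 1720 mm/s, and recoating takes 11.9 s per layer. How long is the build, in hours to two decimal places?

39.43 hours

Layers = ⌈275/0.06⌉ = 4584.
Scan path per layer: 8200 / 0.25 → 32800 mm.
Laser time per layer: 32800 / 1720 → 19.0698 s.
Per-layer time = 19.0698 + 11.9, so 30.9698 s.
Total: 4584 × 30.9698 s = 141965.5632 s → 39.43 hours.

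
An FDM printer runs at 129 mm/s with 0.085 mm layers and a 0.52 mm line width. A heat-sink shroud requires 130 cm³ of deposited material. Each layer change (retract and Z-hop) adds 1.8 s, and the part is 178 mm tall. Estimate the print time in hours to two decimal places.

7.38 hours

Line area = 0.085 × 0.52 = 0.0442 mm².
Path length: 130000 mm³ / 0.0442 mm² → 2941176.5 mm.
Print-move time = 2941176.5 / 129 = 22799.8 s.
Layer count = ceil(178 / 0.085) = 2095.
Z-hop total: 2095 × 1.8 → 3771 s.
Altogether 22799.8 + 3771 = 26570.8 s, i.e. 7.38 hours.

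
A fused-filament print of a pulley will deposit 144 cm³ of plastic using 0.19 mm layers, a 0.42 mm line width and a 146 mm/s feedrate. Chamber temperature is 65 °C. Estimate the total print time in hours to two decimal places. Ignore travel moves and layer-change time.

3.43 hours

Bead cross-section = 0.19 × 0.42, so 0.0798 mm².
Path length: 144000 mm³ / 0.0798 mm² → 1804511.3 mm.
Print-move time: 1804511.3 / 146 → 12359.7 s.
12359.7 s = 3.43 hours.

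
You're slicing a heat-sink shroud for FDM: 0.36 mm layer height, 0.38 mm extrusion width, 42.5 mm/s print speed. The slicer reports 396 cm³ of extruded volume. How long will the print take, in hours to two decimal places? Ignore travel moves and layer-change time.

Line area = 0.36 × 0.38, so 0.1368 mm².
Path length: 396000 mm³ / 0.1368 mm² → 2894736.8 mm.
Print-move time = 2894736.8 / 42.5 = 68111.5 s.
That's 68111.5 s → 18.92 hours.

18.92 hours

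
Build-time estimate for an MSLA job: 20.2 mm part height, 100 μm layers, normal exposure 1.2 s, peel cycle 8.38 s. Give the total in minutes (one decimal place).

Layers = ⌈20.2/0.1⌉ = 202.
Cycle time = 1.2 + 8.38, so 9.58 s.
Build time: 202 × 9.58 s = 1935.16 s, i.e. 32.3 minutes.

32.3 minutes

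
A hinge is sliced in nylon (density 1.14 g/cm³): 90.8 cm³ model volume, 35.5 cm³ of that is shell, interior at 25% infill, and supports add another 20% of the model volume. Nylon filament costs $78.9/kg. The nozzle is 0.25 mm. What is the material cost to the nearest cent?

$6.07

Volume inside the shell: 90.8 − 35.5 → 55.3 cm³.
Deposited infill = 0.25 × 55.3 = 13.825 cm³.
Support = 0.20 × 90.8 = 18.16 cm³.
Total extruded = 35.5 + 13.825 + 18.16 = 67.485 cm³.
Mass: 67.485 × 1.14 → 76.9329 g.
Cost = 76.9329 g / 1000 × $78.9/kg = $6.07.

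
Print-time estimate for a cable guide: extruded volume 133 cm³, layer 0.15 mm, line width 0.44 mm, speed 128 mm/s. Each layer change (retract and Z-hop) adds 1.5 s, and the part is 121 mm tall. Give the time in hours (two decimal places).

Extrusion cross-section = 0.15 × 0.44 = 0.066 mm².
Path length: 133000 mm³ / 0.066 mm² → 2015151.5 mm.
Time extruding = 2015151.5 / 128 = 15743.4 s.
Layer count = ceil(121 / 0.15) = 807.
Non-print overhead: 807 × 1.5 → 1210.5 s.
Altogether 15743.4 + 1210.5 = 16953.9 s, i.e. 4.71 hours.

4.71 hours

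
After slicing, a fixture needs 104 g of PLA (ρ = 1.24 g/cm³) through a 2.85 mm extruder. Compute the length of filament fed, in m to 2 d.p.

Volume = 104 g / 1.24 g·cm⁻³ = 83.871 cm³ = 83871 mm³.
Cross-section of 2.85 mm filament: π·(2.85/2)² = 6.3794 mm².
L = V/A = 83871/6.3794 = 13147.16 mm → 13.15 m.

13.15 m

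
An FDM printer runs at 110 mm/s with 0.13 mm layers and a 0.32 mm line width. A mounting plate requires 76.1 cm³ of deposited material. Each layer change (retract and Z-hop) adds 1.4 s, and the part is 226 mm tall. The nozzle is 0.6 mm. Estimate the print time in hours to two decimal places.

Extrusion cross-section = 0.13 × 0.32, so 0.0416 mm².
Total extruded path = 76100/0.0416 = 1829326.9 mm.
Extrusion time = 1829326.9 / 110, so 16630.2 s.
Layers = ⌈226/0.13⌉ = 1739.
Z-hop total = 1739 × 1.4, so 2434.6 s.
Total = 16630.2 + 2434.6 = 19064.8 s = 5.30 hours.

5.30 hours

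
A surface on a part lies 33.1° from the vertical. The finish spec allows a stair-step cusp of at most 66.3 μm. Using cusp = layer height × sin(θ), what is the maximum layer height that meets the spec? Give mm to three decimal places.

0.121 mm

sin(33.1°) = 0.5461; t_max = 0.0663/0.5461 = 0.121 mm.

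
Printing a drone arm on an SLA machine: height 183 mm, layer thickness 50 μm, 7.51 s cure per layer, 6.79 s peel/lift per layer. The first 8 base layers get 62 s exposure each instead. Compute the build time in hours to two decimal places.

Layer count = ceil(183 / 0.05) = 3660.
Base layers = 8 × (62 + 6.79), so 550.32 s.
Regular layers: 3652 × (7.51 + 6.79) → 52223.6 s.
Sum: 550.32 + 52223.6 = 52773.92 s → 14.66 hours.

14.66 hours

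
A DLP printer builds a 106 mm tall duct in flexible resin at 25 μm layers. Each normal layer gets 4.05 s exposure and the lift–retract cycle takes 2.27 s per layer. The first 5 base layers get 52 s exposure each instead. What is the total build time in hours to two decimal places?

Layers = ⌈106/0.025⌉ = 4240.
Bottom layers = 5 × (52 + 2.27) = 271.35 s.
Regular layers = 4235 × (4.05 + 2.27) = 26765.2 s.
Sum: 271.35 + 26765.2 = 27036.55 s → 7.51 hours.

7.51 hours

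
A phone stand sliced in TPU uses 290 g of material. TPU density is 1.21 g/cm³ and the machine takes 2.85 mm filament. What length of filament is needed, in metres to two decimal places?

Extruded volume: 290/1.21 = 239.6694 cm³ (239669.4 mm³).
Cross-section of 2.85 mm filament: π·(2.85/2)² = 6.3794 mm².
Length = 239669.4 / 6.3794 = 37569.27 mm = 37.57 m.

37.57 m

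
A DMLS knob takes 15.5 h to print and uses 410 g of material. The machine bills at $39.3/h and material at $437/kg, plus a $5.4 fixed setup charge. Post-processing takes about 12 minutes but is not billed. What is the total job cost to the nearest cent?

Time charge = 39.3 × 15.5, so $609.15.
Feedstock cost: 437 × 410/1000 → $179.17.
Adding setup: 609.15 + 179.17 + 5.4 → $793.72.

$793.72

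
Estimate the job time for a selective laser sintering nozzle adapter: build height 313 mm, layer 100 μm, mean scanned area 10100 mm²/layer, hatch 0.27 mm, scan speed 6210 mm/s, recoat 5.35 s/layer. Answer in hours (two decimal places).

9.89 hours

Layer count = ceil(313 / 0.1) = 3130.
Per-layer scan distance = 10100 / 0.27, so 37407.4 mm.
Laser time per layer = 37407.4 / 6210, so 6.0237 s.
Time per layer: 6.0237 + 5.35 → 11.3737 s.
Total: 3130 × 11.3737 s = 35599.681 s → 9.89 hours.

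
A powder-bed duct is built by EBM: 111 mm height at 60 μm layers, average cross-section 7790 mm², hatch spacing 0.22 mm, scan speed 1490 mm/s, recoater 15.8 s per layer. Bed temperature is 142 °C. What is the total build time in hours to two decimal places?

Layers = ⌈111/0.06⌉ = 1850.
Per-layer scan distance = 7790 / 0.22, so 35409.1 mm.
Scan time per layer = 35409.1 / 1490 = 23.7645 s.
Layer cycle: 23.7645 + 15.8 → 39.5645 s.
Total: 1850 × 39.5645 s = 73194.325 s → 20.33 hours.

20.33 hours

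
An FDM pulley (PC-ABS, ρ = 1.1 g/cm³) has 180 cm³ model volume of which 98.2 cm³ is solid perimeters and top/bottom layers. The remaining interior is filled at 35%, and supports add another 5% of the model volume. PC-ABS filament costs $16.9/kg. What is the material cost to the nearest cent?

$2.53

Infill region = 180 − 98.2 = 81.8 cm³.
Infill deposited = 0.35 × 81.8 = 28.63 cm³.
Support: 0.05 × 180 → 9 cm³.
Deposited volume = 98.2 + 28.63 + 9 = 135.83 cm³.
Mass = 135.83 × 1.1, so 149.413 g.
At $16.9/kg: 149.413/1000 × 16.9 = $2.53.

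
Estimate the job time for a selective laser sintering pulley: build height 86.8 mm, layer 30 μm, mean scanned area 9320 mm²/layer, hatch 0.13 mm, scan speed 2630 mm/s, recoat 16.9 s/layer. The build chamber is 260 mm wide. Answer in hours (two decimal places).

35.50 hours

Layer count = ceil(86.8 / 0.03) = 2894.
Hatch length per layer = 9320 / 0.13 = 71692.3 mm.
Laser time per layer = 71692.3 / 2630, so 27.2594 s.
Per-layer time = 27.2594 + 16.9 = 44.1594 s.
2894 layers × 44.1594 s/layer = 127797.3036 s, i.e. 35.50 hours.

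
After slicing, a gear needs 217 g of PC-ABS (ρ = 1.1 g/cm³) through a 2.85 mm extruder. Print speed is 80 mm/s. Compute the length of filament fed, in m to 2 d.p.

30.92 m

Extruded volume: 217/1.1 = 197.2727 cm³ (197272.7 mm³).
A = π r² = π × 1.425² = 6.3794 mm².
Length = 197272.7 / 6.3794 = 30923.39 mm = 30.92 m.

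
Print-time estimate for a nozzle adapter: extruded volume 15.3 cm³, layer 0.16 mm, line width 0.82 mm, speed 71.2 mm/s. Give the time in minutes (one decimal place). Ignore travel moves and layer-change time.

27.3 minutes

Bead cross-section = 0.16 × 0.82 = 0.1312 mm².
Path length: 15300 mm³ / 0.1312 mm² → 116615.9 mm.
Print-move time: 116615.9 / 71.2 → 1637.9 s.
In the requested units: 1637.9 s = 27.3 minutes.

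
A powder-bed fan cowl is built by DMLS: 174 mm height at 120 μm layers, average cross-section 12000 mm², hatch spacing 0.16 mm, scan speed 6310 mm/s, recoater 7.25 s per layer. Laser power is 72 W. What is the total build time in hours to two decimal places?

7.71 hours

Layer count = ceil(174 / 0.12) = 1450.
Scan path per layer = 12000 / 0.16, so 75000 mm.
Laser time per layer = 75000 / 6310 = 11.8859 s.
Time per layer: 11.8859 + 7.25 → 19.1359 s.
1450 layers × 19.1359 s/layer = 27747.055 s, i.e. 7.71 hours.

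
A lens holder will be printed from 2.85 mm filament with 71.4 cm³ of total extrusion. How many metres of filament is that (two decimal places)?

11.19 m

Cross-section of 2.85 mm filament: π·(2.85/2)² = 6.3794 mm².
L = 71400 mm³ / 6.3794 mm² = 11192.28 mm, i.e. 11.19 m.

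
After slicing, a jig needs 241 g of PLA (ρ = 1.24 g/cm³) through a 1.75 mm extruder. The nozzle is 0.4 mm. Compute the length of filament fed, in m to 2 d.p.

80.80 m

Extruded volume: 241/1.24 = 194.3548 cm³ (194354.8 mm³).
Filament cross-section = π × (1.75/2)² = 2.4053 mm².
Length = 194354.8 / 2.4053 = 80802.73 mm = 80.80 m.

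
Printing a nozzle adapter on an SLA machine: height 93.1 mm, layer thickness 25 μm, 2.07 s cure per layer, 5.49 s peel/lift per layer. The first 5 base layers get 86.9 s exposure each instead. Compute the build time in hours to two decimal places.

Number of layers: 93.1 / 0.025 → 3724 (rounded up).
Bottom layers = 5 × (86.9 + 5.49), so 461.95 s.
Regular layers = 3719 × (2.07 + 5.49) = 28115.64 s.
Sum: 461.95 + 28115.64 = 28577.59 s → 7.94 hours.

7.94 hours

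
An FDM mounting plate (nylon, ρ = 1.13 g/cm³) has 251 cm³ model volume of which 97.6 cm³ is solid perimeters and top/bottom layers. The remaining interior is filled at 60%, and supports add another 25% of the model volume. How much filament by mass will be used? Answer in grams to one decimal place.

Interior volume: 251 − 97.6 → 153.4 cm³.
Infill deposited = 0.60 × 153.4 = 92.04 cm³.
Support = 0.25 × 251 = 62.75 cm³.
Total extruded: 97.6 + 92.04 + 62.75 → 252.39 cm³.
Mass = 252.39 × 1.13 = 285.2007 g.

285.2 g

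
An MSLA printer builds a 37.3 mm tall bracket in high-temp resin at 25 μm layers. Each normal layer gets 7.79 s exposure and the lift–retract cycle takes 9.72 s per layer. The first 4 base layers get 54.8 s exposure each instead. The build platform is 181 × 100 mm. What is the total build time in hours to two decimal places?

Layers = ⌈37.3/0.025⌉ = 1492.
Base layers = 4 × (54.8 + 9.72) = 258.08 s.
Normal layers: 1488 × (7.79 + 9.72) → 26054.88 s.
Total = 258.08 + 26054.88 = 26312.96 s = 7.31 hours.

7.31 hours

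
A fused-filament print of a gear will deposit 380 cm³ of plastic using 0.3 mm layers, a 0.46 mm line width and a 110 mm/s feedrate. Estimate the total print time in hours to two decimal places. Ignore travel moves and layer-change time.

Extrusion cross-section = 0.3 × 0.46, so 0.138 mm².
Toolpath length = 380 cm³ / 0.138 mm² = 380000 / 0.138 = 2753623.2 mm.
Time extruding = 2753623.2 / 110, so 25032.9 s.
25032.9 s = 6.95 hours.

6.95 hours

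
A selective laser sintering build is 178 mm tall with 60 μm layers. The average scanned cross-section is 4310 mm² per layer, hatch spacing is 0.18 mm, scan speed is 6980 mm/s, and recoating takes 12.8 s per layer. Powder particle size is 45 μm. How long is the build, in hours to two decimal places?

13.38 hours

Layers = ⌈178/0.06⌉ = 2967.
Per-layer scan distance = 4310 / 0.18 = 23944.4 mm.
Per-layer scan time = 23944.4 / 6980 = 3.4304 s.
Time per layer: 3.4304 + 12.8 → 16.2304 s.
Build time = 2967 × 16.2304 = 48155.5968 s = 13.38 hours.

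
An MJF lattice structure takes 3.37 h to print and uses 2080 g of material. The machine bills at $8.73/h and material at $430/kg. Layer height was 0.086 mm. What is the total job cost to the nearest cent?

Time charge = 8.73 × 3.37, so $29.4201.
Material charge = 430 × 2080/1000 = $894.40.
Total = 29.4201 + 894.40 = 923.8201 ≈ $923.82.

$923.82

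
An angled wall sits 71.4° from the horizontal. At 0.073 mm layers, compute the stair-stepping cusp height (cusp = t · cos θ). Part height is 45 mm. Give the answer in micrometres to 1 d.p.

h_c = t·cos θ = 0.073 × 0.3190 = 0.023287 mm (23.3 μm).

23.3 μm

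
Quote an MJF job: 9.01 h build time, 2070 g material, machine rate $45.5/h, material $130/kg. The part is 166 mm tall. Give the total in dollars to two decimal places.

Time charge: 45.5 × 9.01 → $409.955.
Material charge = 130 × 2070/1000 = $269.10.
Job cost: 409.955 + 269.10 = 679.055 ≈ $679.06.

$679.06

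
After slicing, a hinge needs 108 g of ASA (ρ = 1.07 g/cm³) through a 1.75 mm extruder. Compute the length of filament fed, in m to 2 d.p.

Volume = 108 g / 1.07 g·cm⁻³ = 100.9346 cm³ = 100934.6 mm³.
Cross-section of 1.75 mm filament: π·(1.75/2)² = 2.4053 mm².
L = V/A = 100934.6/2.4053 = 41963.41 mm → 41.96 m.

41.96 m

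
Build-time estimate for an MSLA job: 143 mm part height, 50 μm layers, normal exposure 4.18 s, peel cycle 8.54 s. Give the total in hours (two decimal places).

Layer count = ceil(143 / 0.05) = 2860.
Cycle time = 4.18 + 8.54 = 12.72 s.
Build time: 2860 × 12.72 s = 36379.2 s, i.e. 10.11 hours.

10.11 hours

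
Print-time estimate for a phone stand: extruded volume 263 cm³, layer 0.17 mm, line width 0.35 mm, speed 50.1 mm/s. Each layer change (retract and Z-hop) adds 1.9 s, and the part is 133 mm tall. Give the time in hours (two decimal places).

24.92 hours

Extrusion cross-section = 0.17 × 0.35 = 0.0595 mm².
Total extruded path = 263000/0.0595 = 4420168.1 mm.
Print-move time = 4420168.1 / 50.1 = 88226.9 s.
Layer count = ceil(133 / 0.17) = 783.
Layer-change overhead = 783 × 1.9 = 1487.7 s.
Total = 88226.9 + 1487.7 = 89714.6 s = 24.92 hours.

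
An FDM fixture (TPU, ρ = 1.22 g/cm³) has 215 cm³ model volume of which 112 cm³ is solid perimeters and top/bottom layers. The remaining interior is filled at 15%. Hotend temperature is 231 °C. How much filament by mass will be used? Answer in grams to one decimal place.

155.5 g

Interior volume = 215 − 112, so 103 cm³.
Infill volume: 0.15 × 103 → 15.45 cm³.
Total printed volume = 112 + 15.45 = 127.45 cm³.
Mass = 127.45 × 1.22 = 155.489 g.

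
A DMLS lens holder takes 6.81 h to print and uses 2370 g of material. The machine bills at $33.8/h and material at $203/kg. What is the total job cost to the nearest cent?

$711.29

Machine-time cost = 33.8 × 6.81, so $230.178.
Feedstock cost = 203 × 2370/1000 = $481.11.
Total = 230.178 + 481.11 = 711.288 ≈ $711.29.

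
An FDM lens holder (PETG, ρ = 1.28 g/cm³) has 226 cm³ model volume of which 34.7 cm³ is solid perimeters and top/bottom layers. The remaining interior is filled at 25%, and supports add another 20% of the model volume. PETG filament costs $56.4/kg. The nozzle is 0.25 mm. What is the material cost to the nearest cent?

Infill region = 226 − 34.7, so 191.3 cm³.
Deposited infill: 0.25 × 191.3 → 47.825 cm³.
Support: 0.20 × 226 → 45.2 cm³.
Deposited volume = 34.7 + 47.825 + 45.2 = 127.725 cm³.
Mass: 127.725 × 1.28 → 163.488 g.
Cost = 163.488 g / 1000 × $56.4/kg = $9.22.

$9.22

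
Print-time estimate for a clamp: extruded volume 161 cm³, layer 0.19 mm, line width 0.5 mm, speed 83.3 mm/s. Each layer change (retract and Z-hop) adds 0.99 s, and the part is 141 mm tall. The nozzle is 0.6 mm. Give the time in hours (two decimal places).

5.86 hours

Bead cross-section = 0.19 × 0.5 = 0.095 mm².
Path length: 161000 mm³ / 0.095 mm² → 1694736.8 mm.
Print-move time: 1694736.8 / 83.3 → 20345 s.
Layers = ⌈141/0.19⌉ = 743.
Layer-change overhead: 743 × 0.99 → 735.57 s.
Total = 20345 + 735.57 = 21080.57 s = 5.86 hours.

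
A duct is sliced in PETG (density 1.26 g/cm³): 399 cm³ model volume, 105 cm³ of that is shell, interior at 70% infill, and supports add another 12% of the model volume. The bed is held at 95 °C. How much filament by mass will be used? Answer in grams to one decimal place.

451.9 g

Infill region = 399 − 105 = 294 cm³.
Infill volume = 0.70 × 294, so 205.8 cm³.
Support = 0.12 × 399, so 47.88 cm³.
Total printed volume = 105 + 205.8 + 47.88, so 358.68 cm³.
Mass = 358.68 × 1.26, so 451.9368 g.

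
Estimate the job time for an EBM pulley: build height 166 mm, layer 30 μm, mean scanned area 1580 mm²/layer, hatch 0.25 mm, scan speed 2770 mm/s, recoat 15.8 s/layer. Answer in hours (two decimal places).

27.80 hours

Number of layers: 166 / 0.03 → 5534 (rounded up).
Scan path per layer = 1580 / 0.25 = 6320 mm.
Scan time per layer = 6320 / 2770 = 2.2816 s.
Layer cycle = 2.2816 + 15.8, so 18.0816 s.
Build time = 5534 × 18.0816 = 100063.5744 s = 27.80 hours.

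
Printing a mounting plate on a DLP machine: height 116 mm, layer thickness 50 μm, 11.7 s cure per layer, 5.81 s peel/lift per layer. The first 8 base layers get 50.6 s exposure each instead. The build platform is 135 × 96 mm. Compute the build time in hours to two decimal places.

Number of layers: 116 / 0.05 → 2320 (rounded up).
Bottom layers: 8 × (50.6 + 5.81) → 451.28 s.
Regular layers = 2312 × (11.7 + 5.81) = 40483.12 s.
Sum: 451.28 + 40483.12 = 40934.4 s → 11.37 hours.

11.37 hours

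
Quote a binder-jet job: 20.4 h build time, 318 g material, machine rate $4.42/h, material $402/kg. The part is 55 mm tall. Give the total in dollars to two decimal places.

$218.00

Machine-time cost = 4.42 × 20.4 = $90.168.
Material charge = 402 × 318/1000, so $127.836.
Total = 90.168 + 127.836 = 218.004 ≈ $218.00.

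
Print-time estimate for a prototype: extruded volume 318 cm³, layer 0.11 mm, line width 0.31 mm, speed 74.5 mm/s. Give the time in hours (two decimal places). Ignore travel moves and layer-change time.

Line area = 0.11 × 0.31, so 0.0341 mm².
Path length: 318000 mm³ / 0.0341 mm² → 9325513.2 mm.
Extrusion time = 9325513.2 / 74.5, so 125174.7 s.
125174.7 s = 34.77 hours.

34.77 hours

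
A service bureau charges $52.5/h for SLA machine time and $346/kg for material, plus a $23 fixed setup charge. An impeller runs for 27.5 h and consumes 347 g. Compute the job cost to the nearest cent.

$1586.81

Machine cost: 52.5 × 27.5 → $1443.75.
Material charge = 346 × 347/1000 = $120.062.
Adding setup: 1443.75 + 120.062 + 23 → 1586.812 ≈ $1586.81.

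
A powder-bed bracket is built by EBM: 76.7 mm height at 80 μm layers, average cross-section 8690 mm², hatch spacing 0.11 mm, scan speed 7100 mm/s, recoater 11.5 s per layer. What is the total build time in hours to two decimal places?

Layer count = ceil(76.7 / 0.08) = 959.
Hatch length per layer = 8690 / 0.11, so 79000 mm.
Scan time per layer: 79000 / 7100 → 11.1268 s.
Layer cycle = 11.1268 + 11.5 = 22.6268 s.
Total: 959 × 22.6268 s = 21699.1012 s → 6.03 hours.

6.03 hours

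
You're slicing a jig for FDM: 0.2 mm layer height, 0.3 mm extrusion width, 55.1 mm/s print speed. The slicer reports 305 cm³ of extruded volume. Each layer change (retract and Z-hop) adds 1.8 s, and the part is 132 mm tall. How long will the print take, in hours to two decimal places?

Bead cross-section = 0.2 × 0.3, so 0.06 mm².
Toolpath length = 305 cm³ / 0.06 mm² = 305000 / 0.06 = 5083333.3 mm.
Extrusion time = 5083333.3 / 55.1 = 92256.5 s.
Layers = ⌈132/0.2⌉ = 660.
Z-hop total: 660 × 1.8 → 1188 s.
Altogether 92256.5 + 1188 = 93444.5 s, i.e. 25.96 hours.

25.96 hours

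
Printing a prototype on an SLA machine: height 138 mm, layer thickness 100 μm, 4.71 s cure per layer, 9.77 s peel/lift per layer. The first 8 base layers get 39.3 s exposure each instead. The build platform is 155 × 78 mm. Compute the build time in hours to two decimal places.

Number of layers: 138 / 0.1 → 1380 (rounded up).
Base layers = 8 × (39.3 + 9.77), so 392.56 s.
Remaining layers: 1372 × (4.71 + 9.77) → 19866.56 s.
Sum: 392.56 + 19866.56 = 20259.12 s → 5.63 hours.

5.63 hours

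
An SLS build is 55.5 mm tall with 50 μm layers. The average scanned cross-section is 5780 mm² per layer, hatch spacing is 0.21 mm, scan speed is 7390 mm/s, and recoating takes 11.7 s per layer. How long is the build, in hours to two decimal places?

Layer count = ceil(55.5 / 0.05) = 1110.
Scan path per layer = 5780 / 0.21 = 27523.8 mm.
Scan time per layer = 27523.8 / 7390 = 3.7245 s.
Layer cycle = 3.7245 + 11.7, so 15.4245 s.
1110 layers × 15.4245 s/layer = 17121.195 s, i.e. 4.76 hours.

4.76 hours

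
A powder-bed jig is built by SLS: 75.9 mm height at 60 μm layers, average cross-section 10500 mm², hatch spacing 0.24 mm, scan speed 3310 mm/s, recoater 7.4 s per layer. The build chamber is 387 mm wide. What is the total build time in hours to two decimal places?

7.24 hours

Layers = ⌈75.9/0.06⌉ = 1265.
Scan path per layer: 10500 / 0.24 → 43750 mm.
Scan time per layer = 43750 / 3310 = 13.2175 s.
Per-layer time: 13.2175 + 7.4 → 20.6175 s.
Total: 1265 × 20.6175 s = 26081.1375 s → 7.24 hours.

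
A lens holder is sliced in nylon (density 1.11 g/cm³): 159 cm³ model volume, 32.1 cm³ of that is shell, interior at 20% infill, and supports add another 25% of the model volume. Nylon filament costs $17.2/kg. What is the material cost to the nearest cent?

$1.86

Infill region = 159 − 32.1 = 126.9 cm³.
Deposited infill: 0.20 × 126.9 → 25.38 cm³.
Support: 0.25 × 159 → 39.75 cm³.
Total extruded: 32.1 + 25.38 + 39.75 → 97.23 cm³.
Mass = 97.23 × 1.11, so 107.9253 g.
At $17.2/kg: 107.9253/1000 × 17.2 = $1.86.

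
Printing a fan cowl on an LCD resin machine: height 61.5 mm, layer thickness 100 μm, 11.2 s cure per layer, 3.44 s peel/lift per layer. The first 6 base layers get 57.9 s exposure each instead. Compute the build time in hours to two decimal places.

Number of layers: 61.5 / 0.1 → 615 (rounded up).
Burn-in layers = 6 × (57.9 + 3.44), so 368.04 s.
Remaining layers = 609 × (11.2 + 3.44), so 8915.76 s.
Sum: 368.04 + 8915.76 = 9283.8 s → 2.58 hours.

2.58 hours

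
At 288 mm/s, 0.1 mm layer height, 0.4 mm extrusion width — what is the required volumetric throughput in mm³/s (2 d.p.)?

Bead cross-section = 0.1 × 0.4, so 0.04 mm².
Q = v·A = 288 × 0.04 = 11.52 mm³/s.

11.52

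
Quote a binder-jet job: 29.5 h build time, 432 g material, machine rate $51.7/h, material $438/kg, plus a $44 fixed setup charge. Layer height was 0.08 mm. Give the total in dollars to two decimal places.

Machine-time cost = 51.7 × 29.5, so $1525.15.
Feedstock cost = 438 × 432/1000, so $189.216.
Total = 1525.15 + 189.216 + 44 = 1758.366 ≈ $1758.37.

$1758.37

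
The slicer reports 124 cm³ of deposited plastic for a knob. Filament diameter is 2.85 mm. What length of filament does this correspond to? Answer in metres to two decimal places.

Filament cross-section = π × (2.85/2)² = 6.3794 mm².
Length = 124 cm³ / 6.3794 mm² = 124000 / 6.3794 = 19437.56 mm = 19.44 m.

19.44 m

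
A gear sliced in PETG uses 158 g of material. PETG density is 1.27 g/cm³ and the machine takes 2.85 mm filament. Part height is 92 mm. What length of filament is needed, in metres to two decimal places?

Volume = 158 g / 1.27 g·cm⁻³ = 124.4094 cm³ = 124409.4 mm³.
Filament cross-section = π × (2.85/2)² = 6.3794 mm².
Length = 124409.4 / 6.3794 = 19501.74 mm = 19.50 m.

19.50 m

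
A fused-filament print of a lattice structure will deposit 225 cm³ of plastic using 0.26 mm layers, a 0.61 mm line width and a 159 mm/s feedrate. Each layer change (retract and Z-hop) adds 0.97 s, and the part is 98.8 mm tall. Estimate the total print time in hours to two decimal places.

Extrusion cross-section = 0.26 × 0.61 = 0.1586 mm².
Path length: 225000 mm³ / 0.1586 mm² → 1418663.3 mm.
Print-move time = 1418663.3 / 159, so 8922.4 s.
Layer count = ceil(98.8 / 0.26) = 380.
Non-print overhead = 380 × 0.97, so 368.6 s.
Altogether 8922.4 + 368.6 = 9291 s, i.e. 2.58 hours.

2.58 hours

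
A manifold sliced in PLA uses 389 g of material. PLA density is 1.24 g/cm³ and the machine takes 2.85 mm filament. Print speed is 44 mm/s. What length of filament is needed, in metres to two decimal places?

Volume = 389 g / 1.24 g·cm⁻³ = 313.7097 cm³ = 313709.7 mm³.
A = π r² = π × 1.425² = 6.3794 mm².
L = V/A = 313709.7/6.3794 = 49175.42 mm → 49.18 m.

49.18 m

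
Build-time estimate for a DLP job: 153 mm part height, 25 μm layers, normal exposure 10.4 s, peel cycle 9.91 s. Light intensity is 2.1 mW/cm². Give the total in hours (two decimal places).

34.53 hours

Layers = ⌈153/0.025⌉ = 6120.
Per-layer time = 10.4 + 9.91 = 20.31 s.
Build time: 6120 × 20.31 s = 124297.2 s, i.e. 34.53 hours.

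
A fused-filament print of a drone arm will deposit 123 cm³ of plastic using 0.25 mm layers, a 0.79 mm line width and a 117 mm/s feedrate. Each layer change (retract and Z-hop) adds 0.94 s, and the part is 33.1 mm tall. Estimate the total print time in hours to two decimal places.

Extrusion cross-section: 0.25 × 0.79 → 0.1975 mm².
Toolpath length = 123 cm³ / 0.1975 mm² = 123000 / 0.1975 = 622784.8 mm.
Extrusion time: 622784.8 / 117 → 5322.9 s.
Layer count = ceil(33.1 / 0.25) = 133.
Z-hop total: 133 × 0.94 → 125.02 s.
Altogether 5322.9 + 125.02 = 5447.92 s, i.e. 1.51 hours.

1.51 hours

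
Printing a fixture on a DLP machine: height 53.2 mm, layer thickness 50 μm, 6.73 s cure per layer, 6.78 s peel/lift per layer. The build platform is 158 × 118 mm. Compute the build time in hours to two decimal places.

3.99 hours

Number of layers: 53.2 / 0.05 → 1064 (rounded up).
Cycle time = 6.73 + 6.78, so 13.51 s.
Build time: 1064 × 13.51 s = 14374.64 s, i.e. 3.99 hours.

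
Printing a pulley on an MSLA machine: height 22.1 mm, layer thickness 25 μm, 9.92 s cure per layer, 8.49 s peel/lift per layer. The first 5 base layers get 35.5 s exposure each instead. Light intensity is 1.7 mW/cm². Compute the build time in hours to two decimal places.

Number of layers: 22.1 / 0.025 → 884 (rounded up).
Base layers = 5 × (35.5 + 8.49) = 219.95 s.
Remaining layers = 879 × (9.92 + 8.49), so 16182.39 s.
Total = 219.95 + 16182.39 = 16402.34 s = 4.56 hours.

4.56 hours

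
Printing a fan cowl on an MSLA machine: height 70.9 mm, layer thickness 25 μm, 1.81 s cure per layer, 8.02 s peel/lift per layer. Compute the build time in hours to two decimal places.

Number of layers: 70.9 / 0.025 → 2836 (rounded up).
Cycle time: 1.81 + 8.02 → 9.83 s.
Build time: 2836 × 9.83 s = 27877.88 s, i.e. 7.74 hours.

7.74 hours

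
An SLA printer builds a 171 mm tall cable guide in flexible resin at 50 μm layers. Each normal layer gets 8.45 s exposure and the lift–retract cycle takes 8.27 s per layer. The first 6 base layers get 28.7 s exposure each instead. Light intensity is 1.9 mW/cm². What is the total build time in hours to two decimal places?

15.92 hours

Layers = ⌈171/0.05⌉ = 3420.
Base layers = 6 × (28.7 + 8.27) = 221.82 s.
Normal layers = 3414 × (8.45 + 8.27) = 57082.08 s.
Sum: 221.82 + 57082.08 = 57303.9 s → 15.92 hours.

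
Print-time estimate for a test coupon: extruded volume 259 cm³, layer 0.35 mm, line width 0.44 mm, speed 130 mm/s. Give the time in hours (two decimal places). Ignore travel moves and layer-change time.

Extrusion cross-section = 0.35 × 0.44 = 0.154 mm².
Path length: 259000 mm³ / 0.154 mm² → 1681818.2 mm.
Print-move time = 1681818.2 / 130, so 12937.1 s.
In the requested units: 12937.1 s = 3.59 hours.

3.59 hours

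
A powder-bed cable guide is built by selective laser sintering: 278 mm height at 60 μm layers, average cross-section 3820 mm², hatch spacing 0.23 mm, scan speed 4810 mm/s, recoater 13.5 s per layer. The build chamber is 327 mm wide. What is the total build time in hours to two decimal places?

21.82 hours

Number of layers: 278 / 0.06 → 4634 (rounded up).
Per-layer scan distance = 3820 / 0.23, so 16608.7 mm.
Per-layer scan time = 16608.7 / 4810 = 3.453 s.
Layer cycle = 3.453 + 13.5 = 16.953 s.
Build time = 4634 × 16.953 = 78560.202 s = 21.82 hours.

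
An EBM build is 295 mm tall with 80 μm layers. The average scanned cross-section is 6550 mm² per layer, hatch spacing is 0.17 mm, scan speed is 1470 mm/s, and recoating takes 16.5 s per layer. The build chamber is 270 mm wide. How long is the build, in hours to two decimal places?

43.75 hours

Number of layers: 295 / 0.08 → 3688 (rounded up).
Hatch length per layer = 6550 / 0.17 = 38529.4 mm.
Scan time per layer = 38529.4 / 1470 = 26.2105 s.
Time per layer = 26.2105 + 16.5, so 42.7105 s.
3688 layers × 42.7105 s/layer = 157516.324 s, i.e. 43.75 hours.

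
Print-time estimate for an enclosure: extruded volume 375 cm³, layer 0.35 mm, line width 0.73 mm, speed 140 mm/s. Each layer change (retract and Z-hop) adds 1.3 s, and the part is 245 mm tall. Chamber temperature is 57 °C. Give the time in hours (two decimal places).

Line area: 0.35 × 0.73 → 0.2555 mm².
Path length: 375000 mm³ / 0.2555 mm² → 1467710.4 mm.
Extrusion time: 1467710.4 / 140 → 10483.6 s.
Number of layers: 245 / 0.35 → 700 (rounded up).
Z-hop total: 700 × 1.3 → 910 s.
Altogether 10483.6 + 910 = 11393.6 s, i.e. 3.16 hours.

3.16 hours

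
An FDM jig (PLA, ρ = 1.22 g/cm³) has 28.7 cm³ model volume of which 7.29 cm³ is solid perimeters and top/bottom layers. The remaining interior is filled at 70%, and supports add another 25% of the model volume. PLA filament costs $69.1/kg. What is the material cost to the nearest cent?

$2.48

Interior volume = 28.7 − 7.29 = 21.41 cm³.
Deposited infill = 0.70 × 21.41, so 14.987 cm³.
Support: 0.25 × 28.7 → 7.175 cm³.
Total printed volume = 7.29 + 14.987 + 7.175, so 29.452 cm³.
Mass = 29.452 × 1.22, so 35.93144 g.
Cost = 35.93144 g / 1000 × $69.1/kg = $2.48.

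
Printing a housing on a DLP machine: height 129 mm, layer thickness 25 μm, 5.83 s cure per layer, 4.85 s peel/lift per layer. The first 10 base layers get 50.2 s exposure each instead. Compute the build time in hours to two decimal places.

15.43 hours

Layer count = ceil(129 / 0.025) = 5160.
Burn-in layers: 10 × (50.2 + 4.85) → 550.5 s.
Regular layers = 5150 × (5.83 + 4.85), so 55002 s.
Total = 550.5 + 55002 = 55552.5 s = 15.43 hours.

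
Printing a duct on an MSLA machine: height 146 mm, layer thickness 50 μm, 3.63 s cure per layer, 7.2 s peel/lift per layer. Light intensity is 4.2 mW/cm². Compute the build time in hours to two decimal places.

Layer count = ceil(146 / 0.05) = 2920.
Per-layer time = 3.63 + 7.2, so 10.83 s.
Total = 2920 × 10.83 = 31623.6 s = 8.78 hours.

8.78 hours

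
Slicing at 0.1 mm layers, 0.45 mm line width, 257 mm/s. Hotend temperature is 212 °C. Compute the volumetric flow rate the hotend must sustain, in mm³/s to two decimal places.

11.57

A = 0.1 × 0.45 = 0.045 mm².
Volumetric flow = 257 × 0.045 = 11.57 mm³/s.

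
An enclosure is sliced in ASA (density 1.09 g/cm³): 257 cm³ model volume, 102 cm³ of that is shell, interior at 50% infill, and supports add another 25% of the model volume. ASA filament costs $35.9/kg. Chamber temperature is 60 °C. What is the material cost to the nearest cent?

Infill region = 257 − 102 = 155 cm³.
Deposited infill = 0.50 × 155, so 77.5 cm³.
Support: 0.25 × 257 → 64.25 cm³.
Total extruded = 102 + 77.5 + 64.25 = 243.75 cm³.
Mass = 243.75 × 1.09, so 265.6875 g.
At $35.9/kg: 265.6875/1000 × 35.9 = $9.54.

$9.54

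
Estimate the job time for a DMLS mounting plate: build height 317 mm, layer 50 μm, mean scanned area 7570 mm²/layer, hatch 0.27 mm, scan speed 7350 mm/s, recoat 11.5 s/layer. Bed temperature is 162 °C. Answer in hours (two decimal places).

26.97 hours

Layers = ⌈317/0.05⌉ = 6340.
Per-layer scan distance = 7570 / 0.27, so 28037 mm.
Laser time per layer = 28037 / 7350, so 3.8146 s.
Layer cycle = 3.8146 + 11.5 = 15.3146 s.
6340 layers × 15.3146 s/layer = 97094.564 s, i.e. 26.97 hours.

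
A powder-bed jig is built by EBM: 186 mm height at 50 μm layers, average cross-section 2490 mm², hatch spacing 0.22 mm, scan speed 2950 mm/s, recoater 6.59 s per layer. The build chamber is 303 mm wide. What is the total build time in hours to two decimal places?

10.77 hours

Number of layers: 186 / 0.05 → 3720 (rounded up).
Hatch length per layer = 2490 / 0.22, so 11318.2 mm.
Beam time per layer = 11318.2 / 2950 = 3.8367 s.
Layer cycle = 3.8367 + 6.59 = 10.4267 s.
3720 layers × 10.4267 s/layer = 38787.324 s, i.e. 10.77 hours.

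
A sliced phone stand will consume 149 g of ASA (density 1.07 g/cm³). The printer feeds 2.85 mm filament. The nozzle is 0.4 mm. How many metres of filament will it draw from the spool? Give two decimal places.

21.83 m

Volume = 149 g / 1.07 g·cm⁻³ = 139.2523 cm³ = 139252.3 mm³.
Filament cross-section = π × (2.85/2)² = 6.3794 mm².
Length = 139252.3 / 6.3794 = 21828.43 mm = 21.83 m.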